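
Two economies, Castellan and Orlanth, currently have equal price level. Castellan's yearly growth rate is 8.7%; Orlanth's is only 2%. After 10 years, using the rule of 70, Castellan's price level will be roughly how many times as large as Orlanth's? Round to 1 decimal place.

≈ 1.9 times

Only the 6.7-point difference matters.
70/6.7 ≈ 10.45 years per doubling of the ratio; 10 years gives 0.96 doublings, so ≈ 1.9×.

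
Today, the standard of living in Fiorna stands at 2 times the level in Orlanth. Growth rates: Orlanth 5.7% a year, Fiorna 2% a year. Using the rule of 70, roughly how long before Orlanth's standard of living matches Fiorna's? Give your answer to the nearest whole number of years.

about 19 years

The growth-rate gap is 5.7% − 2% = 3.7 percentage points.
So the ratio between them halves every 70/3.7 ≈ 18.92 years.
A 2 times gap closes after 1 halving: 1 × 18.92 ≈ 19 years.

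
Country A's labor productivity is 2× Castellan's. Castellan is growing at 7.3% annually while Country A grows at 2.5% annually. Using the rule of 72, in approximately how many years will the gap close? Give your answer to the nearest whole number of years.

15 years

Castellan gains on Country A at 7.3% − 2.5% = 4.8 points a year.
At that relative rate the gap halves every 72/4.8 ≈ 15.00 years.
A 2× gap closes after 1 halving: 1 × 15.00 ≈ 15 years.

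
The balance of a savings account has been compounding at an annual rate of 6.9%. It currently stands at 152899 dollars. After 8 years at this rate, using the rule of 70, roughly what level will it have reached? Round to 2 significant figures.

It doubles every 70/6.9 ≈ 10.14 years, so 8 years is 0.79 doublings.
2^0.79 ≈ 1.73; 152899 × 1.73 ≈ 260000 dollars.

around 260000 dollars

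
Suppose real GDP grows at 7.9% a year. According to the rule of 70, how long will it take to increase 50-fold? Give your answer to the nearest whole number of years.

Doubling time ≈ 70/7.9 = 8.86 years.
Reaching 50× takes log₂(50) ≈ 5.64 doublings.
5.64 × 8.86 ≈ 50 years.

about 50 years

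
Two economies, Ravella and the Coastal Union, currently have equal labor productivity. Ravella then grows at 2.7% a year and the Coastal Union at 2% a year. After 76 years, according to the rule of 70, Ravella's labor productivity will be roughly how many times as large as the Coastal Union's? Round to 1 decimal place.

1.7 times

Ravella pulls ahead at 0.7 pp per year, so the ratio doubles every 70/0.7 ≈ 100.00 years.
In 76 years that's 0.76 doublings: 2^0.76 ≈ 1.7.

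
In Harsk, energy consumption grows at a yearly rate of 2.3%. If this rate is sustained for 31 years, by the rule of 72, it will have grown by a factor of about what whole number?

Doubling time ≈ 72/2.3 = 31.30 years.
31/31.30 ≈ 1 doubling, so about 2^1 = 2×.

about 2 times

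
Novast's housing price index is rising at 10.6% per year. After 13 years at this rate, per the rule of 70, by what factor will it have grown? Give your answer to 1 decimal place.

3.9 times

Doubles every ≈ 6.60 years (70/10.6).
13 years is 1.97 doublings; 2^1.97 ≈ 3.9×.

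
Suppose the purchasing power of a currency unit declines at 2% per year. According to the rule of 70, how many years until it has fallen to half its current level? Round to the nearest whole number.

Falling at 2%, it halves about every 70/2 = 35.00 years.

about 35 years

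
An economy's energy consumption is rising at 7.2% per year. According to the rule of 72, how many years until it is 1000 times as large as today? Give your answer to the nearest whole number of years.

One doubling takes 72/7.2 = 10.00 years.
Reaching 1000× takes log₂(1000) ≈ 9.97 doublings.
9.97 × 10.00 ≈ 100 years.

≈ 100 years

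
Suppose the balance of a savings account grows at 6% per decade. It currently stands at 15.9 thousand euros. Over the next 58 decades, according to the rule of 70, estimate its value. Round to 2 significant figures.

It doubles every 70/6 ≈ 11.67 decades, so 58 decades is 4.97 doublings.
2^4.97 ≈ 31.34; 15.9 × 31.34 ≈ 500 thousand euros.

≈ 500 thousand euros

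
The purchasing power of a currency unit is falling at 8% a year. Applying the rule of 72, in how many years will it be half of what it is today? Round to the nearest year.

The rule works in reverse for decay: 72/8 ≈ 9.00 years to halve.

≈ 9 years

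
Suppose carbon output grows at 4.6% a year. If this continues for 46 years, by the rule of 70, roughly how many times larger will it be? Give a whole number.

70/4.6 ≈ 15.22 years per doubling.
46 years fits 3 doublings: 2^3 = 8.

roughly 8 times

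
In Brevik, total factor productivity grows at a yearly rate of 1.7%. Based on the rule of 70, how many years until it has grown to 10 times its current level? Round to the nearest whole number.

roughly 137 years

Doubling time ≈ 70/1.7 = 41.18 years.
10× is log₂ 10 ≈ 3.32 doublings, so ≈ 3.32 × 41.18 = 137 years.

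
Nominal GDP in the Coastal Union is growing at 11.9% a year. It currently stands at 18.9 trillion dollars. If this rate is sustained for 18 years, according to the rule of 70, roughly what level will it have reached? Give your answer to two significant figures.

roughly 160 trillion dollars

It doubles every 70/11.9 ≈ 5.88 years, so 18 years is 3.06 doublings.
2^3.06 ≈ 8.34; 18.9 × 8.34 ≈ 160 trillion dollars.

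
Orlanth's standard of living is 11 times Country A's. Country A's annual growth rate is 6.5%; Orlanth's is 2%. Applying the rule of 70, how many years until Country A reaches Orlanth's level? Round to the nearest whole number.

54 years

What matters is the difference: 4.5 pp.
Rule of 70 on the gap: the ratio halves every 70/4.5 ≈ 15.56 years.
An 11 times gap takes log₂(11) ≈ 3.46 halvings to close: 3.46 × 15.56 ≈ 54 years.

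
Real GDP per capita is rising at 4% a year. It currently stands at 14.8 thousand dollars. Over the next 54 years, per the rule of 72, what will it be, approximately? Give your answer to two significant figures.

approximately 120 thousand dollars

It doubles every 72/4 ≈ 18.00 years, so 54 years is 3.00 doublings.
2^3.00 ≈ 8.00; 14.8 × 8.00 ≈ 120 thousand dollars.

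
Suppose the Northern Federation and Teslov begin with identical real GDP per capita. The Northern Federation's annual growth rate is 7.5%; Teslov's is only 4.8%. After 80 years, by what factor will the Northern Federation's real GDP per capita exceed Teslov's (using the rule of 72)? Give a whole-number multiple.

approximately 8 times

the Northern Federation pulls ahead at 2.7 pp per year, so the ratio doubles every 72/2.7 ≈ 26.67 years.
In 80 years that's 3.00 doublings: 2^3.00 ≈ 8.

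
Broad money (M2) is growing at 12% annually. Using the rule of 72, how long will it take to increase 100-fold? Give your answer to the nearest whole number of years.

approximately 40 years

Doubling time ≈ 72/12 = 6.00 years.
100× is log₂ 100 ≈ 6.64 doublings, so ≈ 6.64 × 6.00 = 40 years.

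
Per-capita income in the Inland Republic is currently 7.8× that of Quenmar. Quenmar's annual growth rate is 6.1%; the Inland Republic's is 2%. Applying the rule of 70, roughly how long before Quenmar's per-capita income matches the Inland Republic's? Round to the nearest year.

Quenmar gains on the Inland Republic at 6.1% − 2% = 4.1 points a year.
At that relative rate the gap halves every 70/4.1 ≈ 17.07 years.
A 7.8× gap takes log₂(7.8) ≈ 2.96 halvings to close: 2.96 × 17.07 ≈ 51 years.

approximately 51 years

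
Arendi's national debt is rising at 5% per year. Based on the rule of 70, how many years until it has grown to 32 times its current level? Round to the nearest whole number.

At 5% it doubles every 70/5 ≈ 14.00 years.
Getting to 32× needs 5 doublings: 5 × 14.00 ≈ 70 years.

about 70 years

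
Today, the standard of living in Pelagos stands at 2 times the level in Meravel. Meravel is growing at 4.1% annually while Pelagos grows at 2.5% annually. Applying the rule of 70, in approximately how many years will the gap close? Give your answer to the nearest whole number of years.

about 44 years

Meravel gains on Pelagos at 4.1% − 2.5% = 1.6 points a year.
At that relative rate the gap halves every 70/1.6 ≈ 43.75 years.
A 2 times gap closes after 1 halving: 1 × 43.75 ≈ 44 years.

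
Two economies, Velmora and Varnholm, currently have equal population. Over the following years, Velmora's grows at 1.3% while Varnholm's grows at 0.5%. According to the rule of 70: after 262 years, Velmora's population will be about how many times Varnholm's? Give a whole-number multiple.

Only the 0.8-point difference matters.
70/0.8 ≈ 87.50 years per doubling of the ratio; 262 years gives 2.99 doublings, so ≈ 8×.

around 8 times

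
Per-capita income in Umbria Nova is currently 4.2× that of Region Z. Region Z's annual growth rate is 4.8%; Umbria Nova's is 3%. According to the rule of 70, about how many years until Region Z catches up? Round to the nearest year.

Region Z gains on Umbria Nova at 4.8% − 3% = 1.8 points a year.
At that relative rate the gap halves every 70/1.8 ≈ 38.89 years.
A 4.2× gap takes log₂(4.2) ≈ 2.07 halvings to close: 2.07 × 38.89 ≈ 81 years.

81 years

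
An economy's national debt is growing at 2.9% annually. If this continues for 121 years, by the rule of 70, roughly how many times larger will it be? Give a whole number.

≈ 32 times

Doubling time ≈ 70/2.9 = 24.14 years.
121/24.14 ≈ 5 doublings, so about 2^5 = 32×.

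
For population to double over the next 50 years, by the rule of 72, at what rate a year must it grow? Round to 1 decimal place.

72 / 50 ≈ 1.44, so about 1.4% a year.

≈ 1.4% a year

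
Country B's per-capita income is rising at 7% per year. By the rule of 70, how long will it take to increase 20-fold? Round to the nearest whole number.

approximately 43 years

At 7% it doubles every 70/7 ≈ 10.00 years.
20× is log₂ 20 ≈ 4.32 doublings, so ≈ 4.32 × 10.00 = 43 years.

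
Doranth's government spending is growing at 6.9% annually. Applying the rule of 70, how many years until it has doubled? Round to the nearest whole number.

roughly 10 years

70/6.9 ≈ 10.14, so it doubles roughly every 10 years.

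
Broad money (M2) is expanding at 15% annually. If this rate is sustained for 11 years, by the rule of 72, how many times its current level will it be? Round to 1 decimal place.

Doubles every ≈ 4.80 years (72/15).
11 years is 2.29 doublings; 2^2.29 ≈ 4.9×.

4.9 times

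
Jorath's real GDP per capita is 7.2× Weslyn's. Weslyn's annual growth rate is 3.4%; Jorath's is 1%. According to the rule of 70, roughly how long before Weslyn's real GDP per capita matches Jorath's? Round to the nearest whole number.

What matters is the difference: 2.4 pp.
Rule of 70 on the gap: the ratio halves every 70/2.4 ≈ 29.17 years.
A 7.2× gap takes log₂(7.2) ≈ 2.85 halvings to close: 2.85 × 29.17 ≈ 83 years.

≈ 83 years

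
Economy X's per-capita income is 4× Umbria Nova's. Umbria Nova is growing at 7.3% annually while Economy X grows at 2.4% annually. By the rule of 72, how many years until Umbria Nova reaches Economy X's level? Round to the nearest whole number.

Umbria Nova gains on Economy X at 7.3% − 2.4% = 4.9 points a year.
At that relative rate the gap halves every 72/4.9 ≈ 14.69 years.
A 4× gap closes after 2 halvings: 2 × 14.69 ≈ 29 years.

approximately 29 years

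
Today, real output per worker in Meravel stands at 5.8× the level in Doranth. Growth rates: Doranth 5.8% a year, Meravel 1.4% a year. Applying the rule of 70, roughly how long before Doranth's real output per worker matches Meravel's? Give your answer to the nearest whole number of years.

≈ 40 years

Doranth gains on Meravel at 5.8% − 1.4% = 4.4 points a year.
At that relative rate the gap halves every 70/4.4 ≈ 15.91 years.
A 5.8× gap takes log₂(5.8) ≈ 2.54 halvings to close: 2.54 × 15.91 ≈ 40 years.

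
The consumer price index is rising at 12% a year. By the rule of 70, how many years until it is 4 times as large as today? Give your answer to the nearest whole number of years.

about 12 years

Doubling time ≈ 70/12 = 5.83 years.
4× is 2 doublings, so 2 × 5.83 ≈ 12 years.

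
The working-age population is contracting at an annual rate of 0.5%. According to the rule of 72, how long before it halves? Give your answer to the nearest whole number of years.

Halving time ≈ 72 / 0.5 = 144.00 → 144 years.

around 144 years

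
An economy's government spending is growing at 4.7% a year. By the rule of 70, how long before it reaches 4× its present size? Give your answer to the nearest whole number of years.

Doubling time ≈ 70/4.7 = 14.89 years.
4× is 2 doublings, so 2 × 14.89 ≈ 30 years.

around 30 years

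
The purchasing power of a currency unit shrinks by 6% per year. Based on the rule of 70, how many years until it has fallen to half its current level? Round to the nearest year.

12 years

The rule works in reverse for decay: 70/6 ≈ 11.67 years to halve.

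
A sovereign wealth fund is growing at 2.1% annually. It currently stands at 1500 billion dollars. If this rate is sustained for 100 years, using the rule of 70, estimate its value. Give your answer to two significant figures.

It doubles every 70/2.1 ≈ 33.33 years, so 100 years is 3.00 doublings.
2^3.00 ≈ 8.00; 1500 × 8.00 ≈ 12000 billion dollars.

roughly 12000 billion dollars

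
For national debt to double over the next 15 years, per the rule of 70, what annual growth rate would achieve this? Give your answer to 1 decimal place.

approximately 4.7% a year

70 / 15 ≈ 4.67, so about 4.7% a year.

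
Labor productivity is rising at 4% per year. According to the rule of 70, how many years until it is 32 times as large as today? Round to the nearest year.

approximately 88 years

Doubling time ≈ 70/4 = 17.50 years.
32 = 2^5, so 5 doublings → 88 years.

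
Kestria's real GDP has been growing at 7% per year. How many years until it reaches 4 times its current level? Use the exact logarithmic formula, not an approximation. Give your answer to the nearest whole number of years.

20 years

t = ln(4) / ln(1 + 0.07) = 1.3863 / 0.067659 ≈ 20.49.
≈ 20 years.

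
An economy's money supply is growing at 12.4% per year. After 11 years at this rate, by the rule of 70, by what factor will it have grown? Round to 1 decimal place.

around 3.9 times

Doubling time ≈ 70/12.4 = 5.65 years.
11 years / 5.65 ≈ 1.95 doublings → factor 2^1.95 ≈ 3.9.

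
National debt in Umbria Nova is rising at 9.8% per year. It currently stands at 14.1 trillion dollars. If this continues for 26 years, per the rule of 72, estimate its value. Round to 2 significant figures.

It doubles every 72/9.8 ≈ 7.35 years, so 26 years is 3.54 doublings.
2^3.54 ≈ 11.63; 14.1 × 11.63 ≈ 160 trillion dollars.

160 trillion dollars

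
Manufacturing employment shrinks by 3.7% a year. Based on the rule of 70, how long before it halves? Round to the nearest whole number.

Halving time ≈ 70 / 3.7 = 18.92 → 19 years.

about 19 years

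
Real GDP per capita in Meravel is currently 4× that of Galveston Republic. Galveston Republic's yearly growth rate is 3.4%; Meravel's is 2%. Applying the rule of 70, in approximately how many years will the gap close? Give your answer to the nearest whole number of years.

100 years

Galveston Republic gains on Meravel at 3.4% − 2% = 1.4 points a year.
At that relative rate the gap halves every 70/1.4 ≈ 50.00 years.
A 4× gap closes after 2 halvings: 2 × 50.00 ≈ 100 years.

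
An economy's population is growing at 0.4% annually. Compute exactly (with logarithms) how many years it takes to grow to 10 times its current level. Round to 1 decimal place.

576.8 years

t = ln(10) / ln(1 + 0.004) = 2.3026 / 0.003992 ≈ 576.80.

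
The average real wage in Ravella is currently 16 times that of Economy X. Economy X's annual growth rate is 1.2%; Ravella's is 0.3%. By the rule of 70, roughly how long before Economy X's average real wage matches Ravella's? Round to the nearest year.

approximately 311 years

The growth-rate gap is 1.2% − 0.3% = 0.9 percentage points.
So the ratio between them halves every 70/0.9 ≈ 77.78 years.
A 16 times gap closes after 4 halvings: 4 × 77.78 ≈ 311 years.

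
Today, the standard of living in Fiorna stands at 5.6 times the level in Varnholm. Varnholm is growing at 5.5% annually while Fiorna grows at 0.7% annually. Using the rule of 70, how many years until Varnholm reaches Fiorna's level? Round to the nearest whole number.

What matters is the difference: 4.8 pp.
Rule of 70 on the gap: the ratio halves every 70/4.8 ≈ 14.58 years.
A 5.6 times gap takes log₂(5.6) ≈ 2.49 halvings to close: 2.49 × 14.58 ≈ 36 years.

around 36 years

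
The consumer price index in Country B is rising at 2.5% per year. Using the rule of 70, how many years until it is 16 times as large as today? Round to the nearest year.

roughly 112 years

At 2.5% it doubles every 70/2.5 ≈ 28.00 years.
16 = 2^4, so 4 doublings → 112 years.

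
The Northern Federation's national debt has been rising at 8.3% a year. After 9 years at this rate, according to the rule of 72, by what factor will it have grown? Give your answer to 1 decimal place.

around 2.1 times

Doubling time ≈ 72/8.3 = 8.67 years.
9 years / 8.67 ≈ 1.04 doublings → factor 2^1.04 ≈ 2.1.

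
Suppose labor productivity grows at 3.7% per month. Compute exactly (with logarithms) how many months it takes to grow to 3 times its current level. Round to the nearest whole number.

t = ln(3) / ln(1 + 0.037) = 1.0986 / 0.036332 ≈ 30.24.
≈ 30 months.

30 months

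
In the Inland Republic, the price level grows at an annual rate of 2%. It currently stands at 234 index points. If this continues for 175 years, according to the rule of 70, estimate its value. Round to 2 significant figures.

It doubles every 70/2 ≈ 35.00 years, so 175 years is 5.00 doublings.
2^5.00 ≈ 32.00; 234 × 32.00 ≈ 7500 index points.

around 7500 index points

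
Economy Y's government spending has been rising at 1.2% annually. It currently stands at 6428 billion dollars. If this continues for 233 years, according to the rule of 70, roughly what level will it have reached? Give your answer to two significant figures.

It doubles every 70/1.2 ≈ 58.33 years, so 233 years is 3.99 doublings.
2^3.99 ≈ 15.89; 6428 × 15.89 ≈ 100000 billion dollars.

around 100000 billion dollars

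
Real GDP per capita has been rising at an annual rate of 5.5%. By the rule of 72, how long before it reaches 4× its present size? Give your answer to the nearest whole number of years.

At 5.5% it doubles every 72/5.5 ≈ 13.09 years.
Getting to 4× needs 2 doublings: 2 × 13.09 ≈ 26 years.

≈ 26 years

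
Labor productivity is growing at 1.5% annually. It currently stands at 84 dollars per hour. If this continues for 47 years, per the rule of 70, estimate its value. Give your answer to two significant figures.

It doubles every 70/1.5 ≈ 46.67 years, so 47 years is 1.01 doublings.
2^1.01 ≈ 2.01; 84 × 2.01 ≈ 170 dollars per hour.

roughly 170 dollars per hour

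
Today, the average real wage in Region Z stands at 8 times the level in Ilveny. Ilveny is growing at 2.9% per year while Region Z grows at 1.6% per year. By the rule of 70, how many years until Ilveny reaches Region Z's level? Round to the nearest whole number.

What matters is the difference: 1.3 pp.
Rule of 70 on the gap: the ratio halves every 70/1.3 ≈ 53.85 years.
An 8 times gap closes after 3 halvings: 3 × 53.85 ≈ 162 years.

≈ 162 years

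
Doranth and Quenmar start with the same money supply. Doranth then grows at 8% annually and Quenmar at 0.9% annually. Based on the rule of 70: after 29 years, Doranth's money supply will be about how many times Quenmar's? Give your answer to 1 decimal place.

about 7.7 times

Doranth pulls ahead at 7.1 pp per year, so the ratio doubles every 70/7.1 ≈ 9.86 years.
In 29 years that's 2.94 doublings: 2^2.94 ≈ 7.7.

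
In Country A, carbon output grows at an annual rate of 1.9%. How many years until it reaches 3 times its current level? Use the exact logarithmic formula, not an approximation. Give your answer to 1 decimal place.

t = ln(3) / ln(1 + 0.019) = 1.0986 / 0.018822 ≈ 58.37.

58.4 years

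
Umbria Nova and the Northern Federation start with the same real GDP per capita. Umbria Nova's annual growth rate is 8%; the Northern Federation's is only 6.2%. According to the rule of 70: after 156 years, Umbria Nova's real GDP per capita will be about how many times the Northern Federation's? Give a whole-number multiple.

approximately 16 times

Rate gap = 8% − 6.2% = 1.8 points.
The ratio doubles every 70/1.8 ≈ 38.89 years.
156/38.89 ≈ 4.01 doublings → ratio ≈ 2^4.01 ≈ 16.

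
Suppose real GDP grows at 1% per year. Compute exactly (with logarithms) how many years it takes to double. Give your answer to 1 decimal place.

69.7 years

t = ln(2) / ln(1 + 0.01) = 0.6931 / 0.009950 ≈ 69.66.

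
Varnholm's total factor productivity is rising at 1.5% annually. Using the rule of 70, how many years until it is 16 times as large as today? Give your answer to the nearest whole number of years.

approximately 187 years

One doubling takes 70/1.5 = 46.67 years.
16 = 2^4, so 4 doublings → 187 years.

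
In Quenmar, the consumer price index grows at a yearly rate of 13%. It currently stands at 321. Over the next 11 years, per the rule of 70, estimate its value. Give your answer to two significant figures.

It doubles every 70/13 ≈ 5.38 years, so 11 years is 2.04 doublings.
2^2.04 ≈ 4.11; 321 × 4.11 ≈ 1300.

approximately 1300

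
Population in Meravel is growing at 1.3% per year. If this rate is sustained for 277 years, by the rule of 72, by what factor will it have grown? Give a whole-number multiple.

72/1.3 ≈ 55.38 years per doubling.
277 years fits 5 doublings: 2^5 = 32.

about 32 times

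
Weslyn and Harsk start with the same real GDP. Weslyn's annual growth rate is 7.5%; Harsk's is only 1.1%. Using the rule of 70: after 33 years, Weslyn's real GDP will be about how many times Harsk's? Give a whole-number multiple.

Weslyn pulls ahead at 6.4 pp per year, so the ratio doubles every 70/6.4 ≈ 10.94 years.
In 33 years that's 3.02 doublings: 2^3.02 ≈ 8.

approximately 8 times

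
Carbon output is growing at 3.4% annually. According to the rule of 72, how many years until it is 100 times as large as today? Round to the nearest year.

One doubling takes 72/3.4 = 21.18 years.
100× is log₂ 100 ≈ 6.64 doublings, so ≈ 6.64 × 21.18 = 141 years.

141 years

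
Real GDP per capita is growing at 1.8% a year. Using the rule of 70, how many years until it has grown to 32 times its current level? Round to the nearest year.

At 1.8% it doubles every 70/1.8 ≈ 38.89 years.
Getting to 32× needs 5 doublings: 5 × 38.89 ≈ 194 years.

about 194 years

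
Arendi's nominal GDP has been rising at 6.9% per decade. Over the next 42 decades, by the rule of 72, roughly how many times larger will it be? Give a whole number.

At 6.9% one doubling takes ≈ 10.43 decades; 42 decades is 4 of them, so ×16.

approximately 16 times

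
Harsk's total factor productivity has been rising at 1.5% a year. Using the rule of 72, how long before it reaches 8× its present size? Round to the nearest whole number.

Doubling time ≈ 72/1.5 = 48.00 years.
Getting to 8× needs 3 doublings: 3 × 48.00 ≈ 144 years.

around 144 years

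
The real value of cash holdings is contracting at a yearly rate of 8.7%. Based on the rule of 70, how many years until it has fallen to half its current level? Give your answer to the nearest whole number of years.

The rule works in reverse for decay: 70/8.7 ≈ 8.05 years to halve.

around 8 years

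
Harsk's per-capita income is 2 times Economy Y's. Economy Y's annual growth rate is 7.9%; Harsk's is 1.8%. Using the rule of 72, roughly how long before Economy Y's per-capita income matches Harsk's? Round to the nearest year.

What matters is the difference: 6.1 pp.
Rule of 72 on the gap: the ratio halves every 72/6.1 ≈ 11.80 years.
A 2 times gap closes after 1 halving: 1 × 11.80 ≈ 12 years.

≈ 12 years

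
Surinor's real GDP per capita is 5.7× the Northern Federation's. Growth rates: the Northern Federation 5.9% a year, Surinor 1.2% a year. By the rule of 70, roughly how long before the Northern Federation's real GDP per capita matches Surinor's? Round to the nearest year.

≈ 37 years

the Northern Federation gains on Surinor at 5.9% − 1.2% = 4.7 points a year.
At that relative rate the gap halves every 70/4.7 ≈ 14.89 years.
A 5.7× gap takes log₂(5.7) ≈ 2.51 halvings to close: 2.51 × 14.89 ≈ 37 years.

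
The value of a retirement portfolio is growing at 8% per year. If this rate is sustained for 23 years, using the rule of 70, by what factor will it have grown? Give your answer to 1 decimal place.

approximately 6.2 times

Doubling time ≈ 70/8 = 8.75 years.
23 years / 8.75 ≈ 2.63 doublings → factor 2^2.63 ≈ 6.2.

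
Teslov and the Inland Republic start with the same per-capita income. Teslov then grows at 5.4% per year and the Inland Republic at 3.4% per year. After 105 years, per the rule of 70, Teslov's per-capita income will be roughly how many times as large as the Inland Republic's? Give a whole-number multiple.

Teslov pulls ahead at 2 pp per year, so the ratio doubles every 70/2 ≈ 35.00 years.
In 105 years that's 3.00 doublings: 2^3.00 ≈ 8.

roughly 8 times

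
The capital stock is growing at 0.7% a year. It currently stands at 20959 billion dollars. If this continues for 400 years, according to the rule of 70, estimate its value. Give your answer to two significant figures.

around 340000 billion dollars

Doubling time ≈ 70/0.7 = 100.00 years.
400 years is 400/100.00 ≈ 4.00 doublings, a factor of 2^4.00 ≈ 16.00.
20959 × 16.00 ≈ 340000 billion dollars.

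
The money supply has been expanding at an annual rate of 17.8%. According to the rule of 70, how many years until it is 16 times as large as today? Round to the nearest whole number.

16 years

At 17.8% it doubles every 70/17.8 ≈ 3.93 years.
16 = 2^4, so 4 doublings → 16 years.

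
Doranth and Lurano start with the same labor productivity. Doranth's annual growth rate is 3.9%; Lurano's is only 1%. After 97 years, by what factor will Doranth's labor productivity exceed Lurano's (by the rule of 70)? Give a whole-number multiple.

about 16 times

Doranth pulls ahead at 2.9 pp per year, so the ratio doubles every 70/2.9 ≈ 24.14 years.
In 97 years that's 4.02 doublings: 2^4.02 ≈ 16.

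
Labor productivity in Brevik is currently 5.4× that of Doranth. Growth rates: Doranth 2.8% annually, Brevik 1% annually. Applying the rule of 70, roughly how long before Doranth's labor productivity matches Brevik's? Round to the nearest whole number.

What matters is the difference: 1.8 pp.
Rule of 70 on the gap: the ratio halves every 70/1.8 ≈ 38.89 years.
A 5.4× gap takes log₂(5.4) ≈ 2.43 halvings to close: 2.43 × 38.89 ≈ 95 years.

about 95 years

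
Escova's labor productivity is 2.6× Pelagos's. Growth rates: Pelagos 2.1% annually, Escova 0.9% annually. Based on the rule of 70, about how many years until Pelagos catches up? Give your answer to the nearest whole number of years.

≈ 80 years

The growth-rate gap is 2.1% − 0.9% = 1.2 percentage points.
So the ratio between them halves every 70/1.2 ≈ 58.33 years.
A 2.6× gap takes log₂(2.6) ≈ 1.38 halvings to close: 1.38 × 58.33 ≈ 80 years.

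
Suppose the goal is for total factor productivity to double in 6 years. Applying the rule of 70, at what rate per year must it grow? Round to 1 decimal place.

around 11.7%

70 / 6 ≈ 11.67, so about 11.7% per year.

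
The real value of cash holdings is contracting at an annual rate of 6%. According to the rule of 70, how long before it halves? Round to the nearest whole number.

around 12 years

Falling at 6%, it halves about every 70/6 = 11.67 years.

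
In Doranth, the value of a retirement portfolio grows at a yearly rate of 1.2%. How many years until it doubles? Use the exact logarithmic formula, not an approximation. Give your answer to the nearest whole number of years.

t = ln(2) / ln(1 + 0.012) = 0.6931 / 0.011929 ≈ 58.10.
≈ 58 years.

58 years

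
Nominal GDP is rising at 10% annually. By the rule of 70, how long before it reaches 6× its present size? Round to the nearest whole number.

At 10% it doubles every 70/10 ≈ 7.00 years.
Reaching 6× takes log₂(6) ≈ 2.58 doublings.
2.58 × 7.00 ≈ 18 years.

approximately 18 years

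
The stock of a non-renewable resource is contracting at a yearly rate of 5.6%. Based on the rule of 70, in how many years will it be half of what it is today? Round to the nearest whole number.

13 years

Falling at 5.6%, it halves about every 70/5.6 = 12.50 years.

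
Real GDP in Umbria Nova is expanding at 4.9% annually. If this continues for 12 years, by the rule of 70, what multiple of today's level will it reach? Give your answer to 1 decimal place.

around 1.8 times

Doubles every ≈ 14.29 years (70/4.9).
12 years is 0.84 doublings; 2^0.84 ≈ 1.8×.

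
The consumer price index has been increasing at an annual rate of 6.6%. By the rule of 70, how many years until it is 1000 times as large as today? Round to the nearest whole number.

roughly 106 years

One doubling takes 70/6.6 = 10.61 years.
Reaching 1000× takes log₂(1000) ≈ 9.97 doublings.
9.97 × 10.61 ≈ 106 years.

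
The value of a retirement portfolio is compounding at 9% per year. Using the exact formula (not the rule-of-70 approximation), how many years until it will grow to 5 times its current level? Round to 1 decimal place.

18.7 years

t = ln(5) / ln(1 + 0.09) = 1.6094 / 0.086178 ≈ 18.68.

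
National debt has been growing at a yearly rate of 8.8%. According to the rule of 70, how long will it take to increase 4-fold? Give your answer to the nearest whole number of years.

One doubling takes 70/8.8 = 7.95 years.
Getting to 4× needs 2 doublings: 2 × 7.95 ≈ 16 years.

about 16 years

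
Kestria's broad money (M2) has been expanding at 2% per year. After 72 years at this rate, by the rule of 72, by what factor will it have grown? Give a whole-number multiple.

At 2% one doubling takes ≈ 36.00 years; 72 years is 2 of them, so ×4.

approximately 4 times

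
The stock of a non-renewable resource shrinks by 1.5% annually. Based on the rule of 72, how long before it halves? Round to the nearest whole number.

about 48 years

The rule works in reverse for decay: 72/1.5 ≈ 48.00 years to halve.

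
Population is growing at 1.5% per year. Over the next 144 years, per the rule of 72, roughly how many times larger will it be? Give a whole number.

Doubling time ≈ 72/1.5 = 48.00 years.
144/48.00 ≈ 3 doublings, so about 2^3 = 8×.

about 8 times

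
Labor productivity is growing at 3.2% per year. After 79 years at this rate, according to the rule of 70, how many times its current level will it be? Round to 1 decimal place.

Doubling time ≈ 70/3.2 = 21.88 years.
79 years / 21.88 ≈ 3.61 doublings → factor 2^3.61 ≈ 12.2.

approximately 12.2 times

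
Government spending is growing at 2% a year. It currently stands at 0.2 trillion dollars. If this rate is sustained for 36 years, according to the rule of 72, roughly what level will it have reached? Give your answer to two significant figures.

Doubling time ≈ 72/2 = 36.00 years.
36 years is 36/36.00 ≈ 1.00 doublings, a factor of 2^1.00 ≈ 2.00.
0.2 × 2.00 ≈ 0.40 trillion dollars.

around 0.40 trillion dollars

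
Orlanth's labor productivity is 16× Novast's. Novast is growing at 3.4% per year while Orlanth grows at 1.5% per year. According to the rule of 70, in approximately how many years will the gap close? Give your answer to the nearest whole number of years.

≈ 147 years

What matters is the difference: 1.9 pp.
Rule of 70 on the gap: the ratio halves every 70/1.9 ≈ 36.84 years.
A 16× gap closes after 4 halvings: 4 × 36.84 ≈ 147 years.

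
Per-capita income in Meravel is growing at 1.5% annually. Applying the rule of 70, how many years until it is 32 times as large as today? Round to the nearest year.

Doubling time ≈ 70/1.5 = 46.67 years.
32 = 2^5, so 5 doublings → 233 years.

233 years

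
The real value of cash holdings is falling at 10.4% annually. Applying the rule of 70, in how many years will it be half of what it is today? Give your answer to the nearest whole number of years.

≈ 7 years

The rule works in reverse for decay: 70/10.4 ≈ 6.73 years to halve.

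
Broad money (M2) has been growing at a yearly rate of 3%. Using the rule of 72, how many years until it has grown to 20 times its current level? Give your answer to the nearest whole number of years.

One doubling takes 72/3 = 24.00 years.
Reaching 20× takes log₂(20) ≈ 4.32 doublings.
4.32 × 24.00 ≈ 104 years.

around 104 years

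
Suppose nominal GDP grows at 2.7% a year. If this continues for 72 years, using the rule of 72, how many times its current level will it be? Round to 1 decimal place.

6.5 times

Doubles every ≈ 26.67 years (72/2.7).
72 years is 2.70 doublings; 2^2.70 ≈ 6.5×.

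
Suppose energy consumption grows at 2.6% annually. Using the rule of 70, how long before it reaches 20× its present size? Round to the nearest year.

Doubling time ≈ 70/2.6 = 26.92 years.
Reaching 20× takes log₂(20) ≈ 4.32 doublings.
4.32 × 26.92 ≈ 116 years.

around 116 years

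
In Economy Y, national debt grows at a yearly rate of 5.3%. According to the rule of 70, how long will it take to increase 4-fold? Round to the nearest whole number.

At 5.3% it doubles every 70/5.3 ≈ 13.21 years.
4× is 2 doublings, so 2 × 13.21 ≈ 26 years.

≈ 26 years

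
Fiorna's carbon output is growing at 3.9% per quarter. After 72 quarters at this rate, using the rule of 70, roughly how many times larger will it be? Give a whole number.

70/3.9 ≈ 17.95 quarters per doubling.
72 quarters fits 4 doublings: 2^4 = 16.

about 16 times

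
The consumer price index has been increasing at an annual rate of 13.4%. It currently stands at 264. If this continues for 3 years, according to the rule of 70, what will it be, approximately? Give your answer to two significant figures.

390

Doubling time ≈ 70/13.4 = 5.22 years.
3 years is 3/5.22 ≈ 0.57 doublings, a factor of 2^0.57 ≈ 1.48.
264 × 1.48 ≈ 390.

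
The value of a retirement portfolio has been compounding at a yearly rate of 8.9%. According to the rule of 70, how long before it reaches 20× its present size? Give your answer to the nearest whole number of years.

Doubling time ≈ 70/8.9 = 7.87 years.
Reaching 20× takes log₂(20) ≈ 4.32 doublings.
4.32 × 7.87 ≈ 34 years.

34 years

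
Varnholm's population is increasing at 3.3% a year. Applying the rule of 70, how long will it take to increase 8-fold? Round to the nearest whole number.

Doubling time ≈ 70/3.3 = 21.21 years.
8 = 2^3, so 3 doublings → 64 years.

approximately 64 years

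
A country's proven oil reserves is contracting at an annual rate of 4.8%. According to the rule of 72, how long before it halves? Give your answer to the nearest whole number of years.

Halving time ≈ 72 / 4.8 = 15.00 → 15 years.

≈ 15 years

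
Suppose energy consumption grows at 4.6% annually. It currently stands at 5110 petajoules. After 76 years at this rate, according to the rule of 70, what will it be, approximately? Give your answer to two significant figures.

around 160000 petajoules

Doubling time ≈ 70/4.6 = 15.22 years.
76 years is 76/15.22 ≈ 4.99 doublings, a factor of 2^4.99 ≈ 31.78.
5110 × 31.78 ≈ 160000 petajoules.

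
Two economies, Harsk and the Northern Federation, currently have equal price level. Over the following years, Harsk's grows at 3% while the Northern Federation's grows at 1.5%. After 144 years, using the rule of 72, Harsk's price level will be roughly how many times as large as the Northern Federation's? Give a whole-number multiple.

Only the 1.5-point difference matters.
72/1.5 ≈ 48.00 years per doubling of the ratio; 144 years gives 3.00 doublings, so ≈ 8×.

about 8 times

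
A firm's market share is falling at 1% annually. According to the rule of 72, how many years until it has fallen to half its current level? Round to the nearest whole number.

Halving time ≈ 72 / 1 = 72.00 → 72 years.

roughly 72 years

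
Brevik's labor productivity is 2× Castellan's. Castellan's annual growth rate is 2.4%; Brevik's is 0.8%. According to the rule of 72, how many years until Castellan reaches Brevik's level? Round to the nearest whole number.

The growth-rate gap is 2.4% − 0.8% = 1.6 percentage points.
So the ratio between them halves every 72/1.6 ≈ 45.00 years.
A 2× gap closes after 1 halving: 1 × 45.00 ≈ 45 years.

≈ 45 years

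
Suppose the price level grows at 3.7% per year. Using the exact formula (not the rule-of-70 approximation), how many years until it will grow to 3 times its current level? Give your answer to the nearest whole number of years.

t = ln(3) / ln(1 + 0.037) = 1.0986 / 0.036332 ≈ 30.24.
≈ 30 years.

30 years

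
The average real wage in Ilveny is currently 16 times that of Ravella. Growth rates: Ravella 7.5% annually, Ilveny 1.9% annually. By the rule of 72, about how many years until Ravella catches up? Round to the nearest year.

The growth-rate gap is 7.5% − 1.9% = 5.6 percentage points.
So the ratio between them halves every 72/5.6 ≈ 12.86 years.
A 16 times gap closes after 4 halvings: 4 × 12.86 ≈ 51 years.

around 51 years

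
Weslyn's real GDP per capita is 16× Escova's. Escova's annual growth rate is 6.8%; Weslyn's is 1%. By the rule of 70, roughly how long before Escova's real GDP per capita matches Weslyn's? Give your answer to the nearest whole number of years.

Escova gains on Weslyn at 6.8% − 1% = 5.8 points a year.
At that relative rate the gap halves every 70/5.8 ≈ 12.07 years.
A 16× gap closes after 4 halvings: 4 × 12.07 ≈ 48 years.

around 48 years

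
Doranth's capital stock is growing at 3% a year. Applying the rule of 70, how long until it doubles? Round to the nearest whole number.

70/3 ≈ 23.33, so it doubles roughly every 23 years.

23 years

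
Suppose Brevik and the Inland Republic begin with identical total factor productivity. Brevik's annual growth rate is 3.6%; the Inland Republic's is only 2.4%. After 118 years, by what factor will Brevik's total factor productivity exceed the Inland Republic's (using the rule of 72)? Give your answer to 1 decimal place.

Rate gap = 3.6% − 2.4% = 1.2 points.
The ratio doubles every 72/1.2 ≈ 60.00 years.
118/60.00 ≈ 1.97 doublings → ratio ≈ 2^1.97 ≈ 3.9.

around 3.9 times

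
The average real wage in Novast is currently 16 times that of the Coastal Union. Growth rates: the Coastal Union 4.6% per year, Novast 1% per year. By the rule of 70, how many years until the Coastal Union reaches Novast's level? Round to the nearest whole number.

the Coastal Union gains on Novast at 4.6% − 1% = 3.6 points a year.
At that relative rate the gap halves every 70/3.6 ≈ 19.44 years.
A 16 times gap closes after 4 halvings: 4 × 19.44 ≈ 78 years.

≈ 78 years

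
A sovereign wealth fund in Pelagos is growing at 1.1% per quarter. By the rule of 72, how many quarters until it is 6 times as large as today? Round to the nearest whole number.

around 169 quarters

At 1.1% it doubles every 72/1.1 ≈ 65.45 quarters.
6× is log₂ 6 ≈ 2.58 doublings, so ≈ 2.58 × 65.45 = 169 quarters.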